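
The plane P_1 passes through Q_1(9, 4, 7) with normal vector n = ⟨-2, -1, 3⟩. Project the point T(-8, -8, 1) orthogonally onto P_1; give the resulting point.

(-4, -6, -5)

P_1: n·r = n·Q_1 gives -2x - y + 3z = -1.
Foot = T − λn with λ = (n·T − d)/|n|² = (27 − (-1))/14 = 2.
Foot = (-8, -8, 1) − 2·(-2, -1, 3) = (-4, -6, -5).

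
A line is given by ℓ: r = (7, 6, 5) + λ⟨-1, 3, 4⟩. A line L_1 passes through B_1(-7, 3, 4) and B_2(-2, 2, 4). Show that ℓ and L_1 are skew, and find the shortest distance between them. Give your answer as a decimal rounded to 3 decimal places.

A direction vector for L_1 is B_2 − B_1 = (5, -1, 0).
Common perpendicular direction n = (-1, 3, 4) × (5, -1, 0) = (4, 20, -14).
With w = (-7, 3, 4) − (7, 6, 5) = (-14, -3, -1), w · n = -102.
Since n ≠ 0 the lines are not parallel, and w · n = -102 ≠ 0 so they do not intersect; hence they are skew.
Distance = |w · n| / |n| = |-102| / √612 ≈ 4.123.

4.123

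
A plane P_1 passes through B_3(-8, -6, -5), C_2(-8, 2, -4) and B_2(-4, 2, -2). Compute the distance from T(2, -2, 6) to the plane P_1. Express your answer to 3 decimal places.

4.889

B_3C_2 = (0, 8, 1), B_3B_2 = (4, 8, 3); a normal to P_1 is B_3C_2 × B_3B_2 = (16, 4, -32).
Using B_3: P_1 has equation 16x + 4y - 32z = 8.
n·T − d = (16)·(2) + (4)·(-2) + (-32)·(6) − 8 = -176; |n| = √1296.
Distance = |-176| / √1296 = 176/√1296 ≈ 4.889.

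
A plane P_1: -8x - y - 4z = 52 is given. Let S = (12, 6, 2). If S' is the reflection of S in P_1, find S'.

(-20, 2, -14)

λ = (n·S − d)/|n|² = (-110 − 52)/81 = -2.
Reflection = S − 2λn = (12, 6, 2) − (-4)·(-8, -1, -4) = (-20, 2, -14).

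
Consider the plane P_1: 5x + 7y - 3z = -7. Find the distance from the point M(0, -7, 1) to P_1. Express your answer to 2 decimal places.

n·M − d = (5)·(0) + (7)·(-7) + (-3)·(1) − (-7) = -45; |n| = √83.
Distance = |-45| / √83 = 45/√83 ≈ 4.94.

4.94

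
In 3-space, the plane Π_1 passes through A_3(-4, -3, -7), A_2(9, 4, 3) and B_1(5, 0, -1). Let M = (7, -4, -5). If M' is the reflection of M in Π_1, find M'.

(5, -6, -1)

A_3A_2 = (13, 7, 10), A_3B_1 = (9, 3, 6); a normal to Π_1 is A_3A_2 × A_3B_1 = (12, 12, -24).
Using A_3: Π_1 has equation 12x + 12y - 24z = 84.
λ = (n·M − d)/|n|² = (156 − 84)/864 = 1/12.
Reflection = M − 2λn = (7, -4, -5) − (1/6)·(12, 12, -24) = (5, -6, -1).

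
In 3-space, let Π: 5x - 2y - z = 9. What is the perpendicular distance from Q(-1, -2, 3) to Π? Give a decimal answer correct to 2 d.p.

2.37

n·Q − d = (5)·(-1) + (-2)·(-2) + (-1)·(3) − 9 = -13; |n| = √30.
Distance = |-13| / √30 = 13/√30 ≈ 2.37.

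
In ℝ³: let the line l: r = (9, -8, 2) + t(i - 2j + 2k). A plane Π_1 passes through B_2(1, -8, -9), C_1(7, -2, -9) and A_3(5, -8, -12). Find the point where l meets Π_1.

B_2C_1 = (6, 6, 0), B_2A_3 = (4, 0, -3); a normal to Π_1 is B_2C_1 × B_2A_3 = (-18, 18, -24).
Using B_2: Π_1 has equation -18x + 18y - 24z = 54.
Substitute r = (9, -8, 2) + t(1, -2, 2) into the plane: -354 + (-102)t = 54, so t = -4.
Intersection: (9, -8, 2) + (-4)·(1, -2, 2) = (5, 0, -6).

(5, 0, -6)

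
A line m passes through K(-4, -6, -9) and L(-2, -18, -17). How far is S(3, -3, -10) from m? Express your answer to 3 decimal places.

A direction vector for m is L − K = (2, -12, -8).
Taking (-4, -6, -9) on m with direction v = (2, -12, -8): w = S − (-4, -6, -9) = (7, 3, -1), and w × v = (-36, 54, -90).
Distance = |w × v| / |v| = √12312 / √212 ≈ 7.621.

7.621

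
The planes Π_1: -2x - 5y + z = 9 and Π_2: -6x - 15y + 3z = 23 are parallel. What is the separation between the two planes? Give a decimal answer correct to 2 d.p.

Rescale Π_2 by 1/3: -2x - 5y + z = 23/3. Then distance = |9 − (23/3)| / √30 ≈ 0.24.

0.24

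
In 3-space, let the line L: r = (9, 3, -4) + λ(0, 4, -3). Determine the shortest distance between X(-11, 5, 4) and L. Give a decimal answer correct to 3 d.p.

21.395

Taking (9, 3, -4) on L with direction v = (0, 4, -3): w = X − (9, 3, -4) = (-20, 2, 8), and w × v = (-38, -60, -80).
Distance = |w × v| / |v| = √11444 / √25 ≈ 21.395.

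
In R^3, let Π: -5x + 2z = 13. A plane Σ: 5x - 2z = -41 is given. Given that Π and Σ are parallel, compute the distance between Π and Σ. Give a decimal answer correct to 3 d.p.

5.199

Rescale Σ by 1/(-1): -5x + 2z = 41. Then distance = |13 − 41| / √29 ≈ 5.199.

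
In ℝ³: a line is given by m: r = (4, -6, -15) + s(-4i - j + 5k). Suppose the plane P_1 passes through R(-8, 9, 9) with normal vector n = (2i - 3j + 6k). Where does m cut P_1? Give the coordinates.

P_1: n·r = n·R gives 2x - 3y + 6z = 11.
Substitute r = (4, -6, -15) + t(-4, -1, 5) into the plane: -64 + 25t = 11, so t = 3.
Intersection: (4, -6, -15) + 3·(-4, -1, 5) = (-8, -9, 0).

(-8, -9, 0)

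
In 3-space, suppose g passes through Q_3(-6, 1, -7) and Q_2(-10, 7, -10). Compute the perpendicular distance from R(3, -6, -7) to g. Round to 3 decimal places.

5.501

A direction vector for g is Q_2 − Q_3 = (-4, 6, -3).
Taking (-6, 1, -7) on g with direction v = (-4, 6, -3): w = R − (-6, 1, -7) = (9, -7, 0), and w × v = (21, 27, 26).
Distance = |w × v| / |v| = √1846 / √61 ≈ 5.501.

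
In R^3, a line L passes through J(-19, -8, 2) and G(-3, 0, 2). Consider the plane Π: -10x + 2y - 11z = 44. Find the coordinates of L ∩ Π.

A direction vector for L is G − J = (16, 8, 0).
Substitute r = (-19, -8, 2) + t(16, 8, 0) into the plane: 152 + (-144)t = 44, so t = 3/4.
Intersection: (-19, -8, 2) + (3/4)·(16, 8, 0) = (-7, -2, 2).

(-7, -2, 2)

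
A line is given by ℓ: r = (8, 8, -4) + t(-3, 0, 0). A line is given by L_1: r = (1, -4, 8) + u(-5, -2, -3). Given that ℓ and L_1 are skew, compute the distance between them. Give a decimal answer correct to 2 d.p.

Common perpendicular direction n = (-3, 0, 0) × (-5, -2, -3) = (0, -9, 6).
With w = (1, -4, 8) − (8, 8, -4) = (-7, -12, 12), w · n = 180.
Distance = |w · n| / |n| = |180| / √117 ≈ 16.64.

16.64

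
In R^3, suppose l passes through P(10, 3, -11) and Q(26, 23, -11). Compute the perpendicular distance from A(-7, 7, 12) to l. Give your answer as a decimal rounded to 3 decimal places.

27.889

A direction vector for l is Q − P = (16, 20, 0).
Taking (10, 3, -11) on l with direction v = (16, 20, 0): w = A − (10, 3, -11) = (-17, 4, 23), and w × v = (-460, 368, -404).
Distance = |w × v| / |v| = √510240 / √656 ≈ 27.889.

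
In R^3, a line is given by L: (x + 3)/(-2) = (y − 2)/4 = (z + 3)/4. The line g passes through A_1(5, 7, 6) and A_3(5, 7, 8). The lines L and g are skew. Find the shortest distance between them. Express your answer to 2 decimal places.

L has direction (-2, 4, 4) through (-3, 2, -3).
A direction vector for g is A_3 − A_1 = (0, 0, 2).
Common perpendicular direction n = (-2, 4, 4) × (0, 0, 2) = (8, 4, 0).
With w = (5, 7, 6) − (-3, 2, -3) = (8, 5, 9), w · n = 84.
Distance = |w · n| / |n| = |84| / √80 ≈ 9.39.

9.39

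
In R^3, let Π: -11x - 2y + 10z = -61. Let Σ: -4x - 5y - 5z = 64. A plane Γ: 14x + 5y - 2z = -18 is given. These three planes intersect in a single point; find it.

(-1, -4, -8)

Solving the 3×3 linear system -11x - 2y + 10z = -61, -4x - 5y - 5z = 64, 14x + 5y - 2z = -18 (e.g. by elimination or Cramer's rule, determinant = 271) gives (-1, -4, -8).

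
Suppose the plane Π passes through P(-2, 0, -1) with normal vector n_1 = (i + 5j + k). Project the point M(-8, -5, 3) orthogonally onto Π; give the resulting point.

(-7, 0, 4)

Π: n_1·r = n_1·P gives x + 5y + z = -3.
Foot = M − λn with λ = (n·M − d)/|n|² = (-30 − (-3))/27 = -1.
Foot = (-8, -5, 3) − (-1)·(1, 5, 1) = (-7, 0, 4).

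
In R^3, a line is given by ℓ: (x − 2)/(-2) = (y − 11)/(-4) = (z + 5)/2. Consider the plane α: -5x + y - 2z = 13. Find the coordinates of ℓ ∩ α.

ℓ has direction (-2, -4, 2) through (2, 11, -5).
Substitute r = (2, 11, -5) + t(-2, -4, 2) into the plane: 11 + 2t = 13, so t = 1.
Intersection: (2, 11, -5) + 1·(-2, -4, 2) = (0, 7, -3).

(0, 7, -3)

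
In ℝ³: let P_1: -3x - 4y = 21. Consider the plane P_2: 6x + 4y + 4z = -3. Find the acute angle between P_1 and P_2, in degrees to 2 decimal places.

cos θ = |n₁·n₂| / (|n₁||n₂|) = |-34| / (√25 · √68).
θ = arccos(0.82462) ≈ 34.45°.

34.45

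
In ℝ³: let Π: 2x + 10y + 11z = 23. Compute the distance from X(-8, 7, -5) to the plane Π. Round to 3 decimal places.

1.600

n·X − d = (2)·(-8) + (10)·(7) + (11)·(-5) − 23 = -24; |n| = √225.
Distance = |-24| / √225 = 24/√225 ≈ 1.600.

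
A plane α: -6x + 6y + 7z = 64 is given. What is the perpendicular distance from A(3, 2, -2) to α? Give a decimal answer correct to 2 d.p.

n·A − d = (-6)·(3) + (6)·(2) + (7)·(-2) − 64 = -84; |n| = √121.
Distance = |-84| / √121 = 84/√121 ≈ 7.64.

7.64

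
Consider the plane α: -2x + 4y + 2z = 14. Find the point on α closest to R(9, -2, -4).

(5, 6, 0)

Foot = R − λn with λ = (n·R − d)/|n|² = (-34 − 14)/24 = -2.
Foot = (9, -2, -4) − (-2)·(-2, 4, 2) = (5, 6, 0).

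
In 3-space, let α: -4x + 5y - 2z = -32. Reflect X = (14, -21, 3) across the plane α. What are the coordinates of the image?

λ = (n·X − d)/|n|² = (-167 − (-32))/45 = -3.
Reflection = X − 2λn = (14, -21, 3) − (-6)·(-4, 5, -2) = (-10, 9, -9).

(-10, 9, -9)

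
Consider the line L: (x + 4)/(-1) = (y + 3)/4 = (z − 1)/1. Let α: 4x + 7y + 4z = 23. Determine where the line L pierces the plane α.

(-6, 5, 3)

L has direction (-1, 4, 1) through (-4, -3, 1).
Substitute r = (-4, -3, 1) + t(-1, 4, 1) into the plane: -33 + 28t = 23, so t = 2.
Intersection: (-4, -3, 1) + 2·(-1, 4, 1) = (-6, 5, 3).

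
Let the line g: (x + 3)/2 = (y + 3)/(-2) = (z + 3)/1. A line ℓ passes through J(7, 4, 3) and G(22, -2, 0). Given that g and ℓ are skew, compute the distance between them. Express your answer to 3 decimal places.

g has direction (2, -2, 1) through (-3, -3, -3).
A direction vector for ℓ is G − J = (15, -6, -3).
Common perpendicular direction n = (2, -2, 1) × (15, -6, -3) = (12, 21, 18).
With w = (7, 4, 3) − (-3, -3, -3) = (10, 7, 6), w · n = 375.
Distance = |w · n| / |n| = |375| / √909 ≈ 12.438.

12.438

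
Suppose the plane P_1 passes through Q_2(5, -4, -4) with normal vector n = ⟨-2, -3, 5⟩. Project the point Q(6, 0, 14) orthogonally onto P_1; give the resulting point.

(10, 6, 4)

P_1: n·r = n·Q_2 gives -2x - 3y + 5z = -18.
Foot = Q − λn with λ = (n·Q − d)/|n|² = (58 − (-18))/38 = 2.
Foot = (6, 0, 14) − 2·(-2, -3, 5) = (10, 6, 4).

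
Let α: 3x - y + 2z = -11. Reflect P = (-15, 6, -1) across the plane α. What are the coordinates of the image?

(3, 0, 11)

λ = (n·P − d)/|n|² = (-53 − (-11))/14 = -3.
Reflection = P − 2λn = (-15, 6, -1) − (-6)·(3, -1, 2) = (3, 0, 11).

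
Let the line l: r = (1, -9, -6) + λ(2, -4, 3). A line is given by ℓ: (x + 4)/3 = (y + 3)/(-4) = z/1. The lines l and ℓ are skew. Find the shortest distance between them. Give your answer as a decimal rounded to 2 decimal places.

ℓ has direction (3, -4, 1) through (-4, -3, 0).
Common perpendicular direction n = (2, -4, 3) × (3, -4, 1) = (8, 7, 4).
With w = (-4, -3, 0) − (1, -9, -6) = (-5, 6, 6), w · n = 26.
Distance = |w · n| / |n| = |26| / √129 ≈ 2.29.

2.29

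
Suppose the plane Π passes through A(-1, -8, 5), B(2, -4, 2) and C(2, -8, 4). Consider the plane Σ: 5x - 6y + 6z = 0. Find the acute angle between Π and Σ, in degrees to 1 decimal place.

66.0

AB = (3, 4, -3), AC = (3, 0, -1); a normal to Π is AB × AC = (-4, -6, -12).
Using A: Π has equation -4x - 6y - 12z = -8.
cos θ = |n₁·n₂| / (|n₁||n₂|) = |-56| / (√196 · √97).
θ = arccos(0.40614) ≈ 66.0°.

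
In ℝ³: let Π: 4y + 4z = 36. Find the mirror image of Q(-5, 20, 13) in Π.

λ = (n·Q − d)/|n|² = (132 − 36)/32 = 3.
Reflection = Q − 2λn = (-5, 20, 13) − 6·(0, 4, 4) = (-5, -4, -11).

(-5, -4, -11)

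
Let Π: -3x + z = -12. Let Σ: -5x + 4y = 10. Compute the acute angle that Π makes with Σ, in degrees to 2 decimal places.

42.20

cos θ = |n₁·n₂| / (|n₁||n₂|) = |15| / (√10 · √41).
θ = arccos(0.74080) ≈ 42.20°.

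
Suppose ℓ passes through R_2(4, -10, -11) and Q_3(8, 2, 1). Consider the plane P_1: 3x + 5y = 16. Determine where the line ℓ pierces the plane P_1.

(7, -1, -2)

A direction vector for ℓ is Q_3 − R_2 = (4, 12, 12).
Substitute r = (4, -10, -11) + t(4, 12, 12) into the plane: -38 + 72t = 16, so t = 3/4.
Intersection: (4, -10, -11) + (3/4)·(4, 12, 12) = (7, -1, -2).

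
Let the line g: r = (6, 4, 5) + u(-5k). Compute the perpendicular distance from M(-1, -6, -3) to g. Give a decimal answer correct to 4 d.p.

12.2066

Taking (6, 4, 5) on g with direction v = (0, 0, -5): w = M − (6, 4, 5) = (-7, -10, -8), and w × v = (50, -35, 0).
Distance = |w × v| / |v| = √3725 / √25 ≈ 12.2066.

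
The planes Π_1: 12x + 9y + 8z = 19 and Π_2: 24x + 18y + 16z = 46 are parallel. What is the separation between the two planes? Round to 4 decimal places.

0.2353

Rescale Π_2 by 1/2: 12x + 9y + 8z = 23. Then distance = |19 − 23| / √289 ≈ 0.2353.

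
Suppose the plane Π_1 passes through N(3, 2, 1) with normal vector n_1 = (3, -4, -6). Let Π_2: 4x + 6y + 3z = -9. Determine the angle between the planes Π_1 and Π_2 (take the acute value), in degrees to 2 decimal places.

60.54

Π_1: n_1·r = n_1·N gives 3x - 4y - 6z = -5.
cos θ = |n₁·n₂| / (|n₁||n₂|) = |-30| / (√61 · √61).
θ = arccos(0.49180) ≈ 60.54°.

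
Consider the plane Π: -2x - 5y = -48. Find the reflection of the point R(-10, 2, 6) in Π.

λ = (n·R − d)/|n|² = (10 − (-48))/29 = 2.
Reflection = R − 2λn = (-10, 2, 6) − 4·(-2, -5, 0) = (-2, 22, 6).

(-2, 22, 6)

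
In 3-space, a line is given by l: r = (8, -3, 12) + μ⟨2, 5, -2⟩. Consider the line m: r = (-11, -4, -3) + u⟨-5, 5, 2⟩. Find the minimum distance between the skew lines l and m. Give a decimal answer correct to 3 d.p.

Common perpendicular direction n = (2, 5, -2) × (-5, 5, 2) = (20, 6, 35).
With w = (-11, -4, -3) − (8, -3, 12) = (-19, -1, -15), w · n = -911.
Distance = |w · n| / |n| = |-911| / √1661 ≈ 22.353.

22.353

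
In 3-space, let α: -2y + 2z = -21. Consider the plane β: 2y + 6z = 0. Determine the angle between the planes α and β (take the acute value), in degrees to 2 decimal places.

cos θ = |n₁·n₂| / (|n₁||n₂|) = |8| / (√8 · √40).
θ = arccos(0.44721) ≈ 63.43°.

63.43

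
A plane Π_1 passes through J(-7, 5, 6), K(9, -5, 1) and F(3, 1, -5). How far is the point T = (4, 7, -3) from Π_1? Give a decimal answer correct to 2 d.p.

5.77

JK = (16, -10, -5), JF = (10, -4, -11); a normal to Π_1 is JK × JF = (90, 126, 36).
Using J: Π_1 has equation 90x + 126y + 36z = 216.
n·T − d = (90)·(4) + (126)·(7) + (36)·(-3) − 216 = 918; |n| = √25272.
Distance = |918| / √25272 = 918/√25272 ≈ 5.77.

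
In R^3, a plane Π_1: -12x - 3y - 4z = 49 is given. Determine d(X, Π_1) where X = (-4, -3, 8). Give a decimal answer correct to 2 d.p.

n·X − d = (-12)·(-4) + (-3)·(-3) + (-4)·(8) − 49 = -24; |n| = √169.
Distance = |-24| / √169 = 24/√169 ≈ 1.85.

1.85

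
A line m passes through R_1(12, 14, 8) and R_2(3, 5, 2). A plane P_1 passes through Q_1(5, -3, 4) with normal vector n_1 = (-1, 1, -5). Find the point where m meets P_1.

A direction vector for m is R_2 − R_1 = (-9, -9, -6).
P_1: n_1·r = n_1·Q_1 gives -x + y - 5z = -28.
Substitute r = (12, 14, 8) + t(-9, -9, -6) into the plane: -38 + 30t = -28, so t = 1/3.
Intersection: (12, 14, 8) + (1/3)·(-9, -9, -6) = (9, 11, 6).

(9, 11, 6)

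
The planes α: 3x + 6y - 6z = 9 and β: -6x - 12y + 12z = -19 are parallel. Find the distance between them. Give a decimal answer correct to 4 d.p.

Rescale β by 1/(-2): 3x + 6y - 6z = 19/2. Then distance = |9 − (19/2)| / √81 ≈ 0.0556.

0.0556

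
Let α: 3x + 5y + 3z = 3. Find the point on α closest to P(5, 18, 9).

Foot = P − λn with λ = (n·P − d)/|n|² = (132 − 3)/43 = 3.
Foot = (5, 18, 9) − 3·(3, 5, 3) = (-4, 3, 0).

(-4, 3, 0)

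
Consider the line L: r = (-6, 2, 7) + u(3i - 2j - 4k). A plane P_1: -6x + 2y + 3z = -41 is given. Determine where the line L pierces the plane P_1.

(3, -4, -5)

Substitute r = (-6, 2, 7) + t(3, -2, -4) into the plane: 61 + (-34)t = -41, so t = 3.
Intersection: (-6, 2, 7) + 3·(3, -2, -4) = (3, -4, -5).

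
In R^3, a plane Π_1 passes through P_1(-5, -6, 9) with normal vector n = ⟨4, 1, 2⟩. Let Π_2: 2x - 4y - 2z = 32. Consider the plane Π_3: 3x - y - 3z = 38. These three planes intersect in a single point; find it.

Π_1: n·r = n·P_1 gives 4x + y + 2z = -8.
Solving the 3×3 linear system 4x + y + 2z = -8, 2x - 4y - 2z = 32, 3x - y - 3z = 38 (e.g. by elimination or Cramer's rule, determinant = 60) gives (3, -2, -9).

(3, -2, -9)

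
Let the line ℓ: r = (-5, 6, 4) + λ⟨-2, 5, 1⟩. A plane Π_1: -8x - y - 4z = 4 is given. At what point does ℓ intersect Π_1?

Substitute r = (-5, 6, 4) + t(-2, 5, 1) into the plane: 18 + 7t = 4, so t = -2.
Intersection: (-5, 6, 4) + (-2)·(-2, 5, 1) = (-1, -4, 2).

(-1, -4, 2)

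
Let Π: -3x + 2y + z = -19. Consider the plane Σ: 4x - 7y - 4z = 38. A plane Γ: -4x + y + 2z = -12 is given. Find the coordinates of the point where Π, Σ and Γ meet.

Solving the 3×3 linear system -3x + 2y + z = -19, 4x - 7y - 4z = 38, -4x + y + 2z = -12 (e.g. by elimination or Cramer's rule, determinant = 22) gives (4, -6, 5).

(4, -6, 5)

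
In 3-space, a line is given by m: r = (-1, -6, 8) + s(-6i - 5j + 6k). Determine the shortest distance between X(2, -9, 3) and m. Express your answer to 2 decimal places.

5.64

Taking (-1, -6, 8) on m with direction v = (-6, -5, 6): w = X − (-1, -6, 8) = (3, -3, -5), and w × v = (-43, 12, -33).
Distance = |w × v| / |v| = √3082 / √97 ≈ 5.64.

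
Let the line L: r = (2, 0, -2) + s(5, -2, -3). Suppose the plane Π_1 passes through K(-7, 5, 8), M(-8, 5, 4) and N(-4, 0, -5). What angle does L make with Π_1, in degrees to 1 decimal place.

19.0

KM = (-1, 0, -4), KN = (3, -5, -13); a normal to Π_1 is KM × KN = (-20, -25, 5).
Using K: Π_1 has equation -20x - 25y + 5z = 55.
sin θ = |n·v| / (|n||v|) = |-65| / (√1050 · √38) = 0.32541.
θ ≈ 19.0°.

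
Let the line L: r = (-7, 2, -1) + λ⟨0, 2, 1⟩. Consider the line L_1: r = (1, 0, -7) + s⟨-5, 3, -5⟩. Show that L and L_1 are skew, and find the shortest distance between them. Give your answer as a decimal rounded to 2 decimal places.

8.98

Common perpendicular direction n = (0, 2, 1) × (-5, 3, -5) = (-13, -5, 10).
With w = (1, 0, -7) − (-7, 2, -1) = (8, -2, -6), w · n = -154.
Since n ≠ 0 the lines are not parallel, and w · n = -154 ≠ 0 so they do not intersect; hence they are skew.
Distance = |w · n| / |n| = |-154| / √294 ≈ 8.98.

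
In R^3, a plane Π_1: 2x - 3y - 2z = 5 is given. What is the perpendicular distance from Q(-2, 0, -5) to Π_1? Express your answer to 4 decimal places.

n·Q − d = (2)·(-2) + (-3)·(0) + (-2)·(-5) − 5 = 1; |n| = √17.
Distance = |1| / √17 = 1/√17 ≈ 0.2425.

0.2425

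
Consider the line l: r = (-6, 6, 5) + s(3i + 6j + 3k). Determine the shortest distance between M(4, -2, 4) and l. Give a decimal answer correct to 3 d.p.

12.523

Taking (-6, 6, 5) on l with direction v = (3, 6, 3): w = M − (-6, 6, 5) = (10, -8, -1), and w × v = (-18, -33, 84).
Distance = |w × v| / |v| = √8469 / √54 ≈ 12.523.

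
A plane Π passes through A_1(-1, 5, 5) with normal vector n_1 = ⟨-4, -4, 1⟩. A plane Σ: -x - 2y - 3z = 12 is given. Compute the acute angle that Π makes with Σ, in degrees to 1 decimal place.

65.2

Π: n_1·r = n_1·A_1 gives -4x - 4y + z = -11.
cos θ = |n₁·n₂| / (|n₁||n₂|) = |9| / (√33 · √14).
θ = arccos(0.41872) ≈ 65.2°.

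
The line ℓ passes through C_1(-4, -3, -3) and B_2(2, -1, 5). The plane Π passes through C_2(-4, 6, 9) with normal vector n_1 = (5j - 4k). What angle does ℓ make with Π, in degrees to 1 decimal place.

19.7

A direction vector for ℓ is B_2 − C_1 = (6, 2, 8).
Π: n_1·r = n_1·C_2 gives 5y - 4z = -6.
sin θ = |n·v| / (|n||v|) = |-22| / (√41 · √104) = 0.33691.
θ ≈ 19.7°.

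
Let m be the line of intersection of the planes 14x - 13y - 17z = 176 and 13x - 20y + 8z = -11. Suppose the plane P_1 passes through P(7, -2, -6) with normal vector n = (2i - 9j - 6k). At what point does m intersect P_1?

(1, -2, -8)

Direction of m: (14, -13, -17) × (13, -20, 8) = (-444, -333, -111).
A point on m: solving the two plane equations with x = -7 gives (-7, -8, -10).
P_1: n·r = n·P gives 2x - 9y - 6z = 68.
Substitute r = (-7, -8, -10) + t(-444, -333, -111) into the plane: 118 + 2775t = 68, so t = -2/111.
Intersection: (-7, -8, -10) + (-2/111)·(-444, -333, -111) = (1, -2, -8).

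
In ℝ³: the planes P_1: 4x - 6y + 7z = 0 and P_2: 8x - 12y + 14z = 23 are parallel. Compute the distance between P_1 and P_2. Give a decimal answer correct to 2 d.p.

Rescale P_2 by 1/2: 4x - 6y + 7z = 23/2. Then distance = |0 − (23/2)| / √101 ≈ 1.14.

1.14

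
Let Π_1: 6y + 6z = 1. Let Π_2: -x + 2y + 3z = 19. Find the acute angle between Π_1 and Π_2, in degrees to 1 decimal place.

19.1

cos θ = |n₁·n₂| / (|n₁||n₂|) = |30| / (√72 · √14).
θ = arccos(0.94491) ≈ 19.1°.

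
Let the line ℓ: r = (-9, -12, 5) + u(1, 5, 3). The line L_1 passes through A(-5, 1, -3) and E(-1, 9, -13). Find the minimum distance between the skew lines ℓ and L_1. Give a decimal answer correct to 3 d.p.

A direction vector for L_1 is E − A = (4, 8, -10).
Common perpendicular direction n = (1, 5, 3) × (4, 8, -10) = (-74, 22, -12).
With w = (-5, 1, -3) − (-9, -12, 5) = (4, 13, -8), w · n = 86.
Distance = |w · n| / |n| = |86| / √6104 ≈ 1.101.

1.101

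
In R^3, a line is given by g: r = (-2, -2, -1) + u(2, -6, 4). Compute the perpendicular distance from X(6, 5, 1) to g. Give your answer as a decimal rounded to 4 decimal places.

10.5458

Taking (-2, -2, -1) on g with direction v = (2, -6, 4): w = X − (-2, -2, -1) = (8, 7, 2), and w × v = (40, -28, -62).
Distance = |w × v| / |v| = √6228 / √56 ≈ 10.5458.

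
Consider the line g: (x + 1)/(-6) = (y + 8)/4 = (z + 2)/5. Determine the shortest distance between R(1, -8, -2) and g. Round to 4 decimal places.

1.4594

g has direction (-6, 4, 5) through (-1, -8, -2).
Taking (-1, -8, -2) on g with direction v = (-6, 4, 5): w = R − (-1, -8, -2) = (2, 0, 0), and w × v = (0, -10, 8).
Distance = |w × v| / |v| = √164 / √77 ≈ 1.4594.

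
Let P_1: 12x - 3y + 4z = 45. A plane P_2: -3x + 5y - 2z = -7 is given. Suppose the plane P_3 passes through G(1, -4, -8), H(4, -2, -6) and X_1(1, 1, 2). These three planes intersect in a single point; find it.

GH = (3, 2, 2), GX_1 = (0, 5, 10); a normal to P_3 is GH × GX_1 = (10, -30, 15).
Using G: P_3 has equation 10x - 30y + 15z = 10.
Solving the 3×3 linear system 12x - 3y + 4z = 45, -3x + 5y - 2z = -7, 10x - 30y + 15z = 10 (e.g. by elimination or Cramer's rule, determinant = 265) gives (4, 1, 0).

(4, 1, 0)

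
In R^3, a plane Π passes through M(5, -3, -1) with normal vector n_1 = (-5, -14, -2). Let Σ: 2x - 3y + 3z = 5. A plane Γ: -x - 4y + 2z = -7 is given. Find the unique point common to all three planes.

Π: n_1·r = n_1·M gives -5x - 14y - 2z = 19.
Solving the 3×3 linear system -5x - 14y - 2z = 19, 2x - 3y + 3z = 5, -x - 4y + 2z = -7 (e.g. by elimination or Cramer's rule, determinant = 90) gives (7, -3, -6).

(7, -3, -6)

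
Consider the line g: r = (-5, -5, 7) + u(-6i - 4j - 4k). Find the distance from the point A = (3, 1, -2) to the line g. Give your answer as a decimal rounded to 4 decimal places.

12.7256

Taking (-5, -5, 7) on g with direction v = (-6, -4, -4): w = A − (-5, -5, 7) = (8, 6, -9), and w × v = (-60, 86, 4).
Distance = |w × v| / |v| = √11012 / √68 ≈ 12.7256.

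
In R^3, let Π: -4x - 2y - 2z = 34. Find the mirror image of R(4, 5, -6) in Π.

(-12, -3, -14)

λ = (n·R − d)/|n|² = (-14 − 34)/24 = -2.
Reflection = R − 2λn = (4, 5, -6) − (-4)·(-4, -2, -2) = (-12, -3, -14).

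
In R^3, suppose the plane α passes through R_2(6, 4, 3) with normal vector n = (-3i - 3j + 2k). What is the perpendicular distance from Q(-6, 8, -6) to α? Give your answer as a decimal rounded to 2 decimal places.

1.28

α: n·r = n·R_2 gives -3x - 3y + 2z = -24.
n·Q − d = (-3)·(-6) + (-3)·(8) + (2)·(-6) − (-24) = 6; |n| = √22.
Distance = |6| / √22 = 6/√22 ≈ 1.28.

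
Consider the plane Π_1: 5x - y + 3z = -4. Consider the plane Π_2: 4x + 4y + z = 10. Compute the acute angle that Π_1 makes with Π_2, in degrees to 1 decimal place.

cos θ = |n₁·n₂| / (|n₁||n₂|) = |19| / (√35 · √33).
θ = arccos(0.55907) ≈ 56.0°.

56.0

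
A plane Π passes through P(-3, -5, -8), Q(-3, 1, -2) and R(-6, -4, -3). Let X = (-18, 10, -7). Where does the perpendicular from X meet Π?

(-6, 1, 2)

PQ = (0, 6, 6), PR = (-3, 1, 5); a normal to Π is PQ × PR = (24, -18, 18).
Using P: Π has equation 24x - 18y + 18z = -126.
Foot = X − λn with λ = (n·X − d)/|n|² = (-738 − (-126))/1224 = -1/2.
Foot = (-18, 10, -7) − (-1/2)·(24, -18, 18) = (-6, 1, 2).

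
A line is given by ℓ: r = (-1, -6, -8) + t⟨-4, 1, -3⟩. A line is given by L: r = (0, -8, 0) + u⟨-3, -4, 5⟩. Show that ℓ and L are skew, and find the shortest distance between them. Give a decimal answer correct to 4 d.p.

2.4597

Common perpendicular direction n = (-4, 1, -3) × (-3, -4, 5) = (-7, 29, 19).
With w = (0, -8, 0) − (-1, -6, -8) = (1, -2, 8), w · n = 87.
Since n ≠ 0 the lines are not parallel, and w · n = 87 ≠ 0 so they do not intersect; hence they are skew.
Distance = |w · n| / |n| = |87| / √1251 ≈ 2.4597.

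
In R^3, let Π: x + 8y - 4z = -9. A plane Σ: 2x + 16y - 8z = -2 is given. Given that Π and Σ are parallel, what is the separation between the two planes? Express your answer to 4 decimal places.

0.8889

Rescale Σ by 1/2: x + 8y - 4z = -1. Then distance = |-9 − (-1)| / √81 ≈ 0.8889.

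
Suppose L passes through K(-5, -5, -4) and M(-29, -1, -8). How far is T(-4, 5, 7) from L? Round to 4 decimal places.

A direction vector for L is M − K = (-24, 4, -4).
Taking (-5, -5, -4) on L with direction v = (-24, 4, -4): w = T − (-5, -5, -4) = (1, 10, 11), and w × v = (-84, -260, 244).
Distance = |w × v| / |v| = √134192 / √608 ≈ 14.8563.

14.8563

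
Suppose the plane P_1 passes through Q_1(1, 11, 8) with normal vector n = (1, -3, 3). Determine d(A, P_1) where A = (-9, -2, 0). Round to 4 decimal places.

P_1: n·r = n·Q_1 gives x - 3y + 3z = -8.
n·A − d = (1)·(-9) + (-3)·(-2) + (3)·(0) − (-8) = 5; |n| = √19.
Distance = |5| / √19 = 5/√19 ≈ 1.1471.

1.1471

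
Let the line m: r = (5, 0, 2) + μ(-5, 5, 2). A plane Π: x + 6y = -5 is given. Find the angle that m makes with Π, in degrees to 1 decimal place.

34.0

sin θ = |n·v| / (|n||v|) = |25| / (√37 · √54) = 0.55930.
θ ≈ 34.0°.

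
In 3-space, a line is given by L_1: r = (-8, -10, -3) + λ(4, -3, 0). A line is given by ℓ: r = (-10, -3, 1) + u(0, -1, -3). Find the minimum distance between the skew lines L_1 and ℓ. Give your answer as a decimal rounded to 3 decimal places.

3.221

Common perpendicular direction n = (4, -3, 0) × (0, -1, -3) = (9, 12, -4).
With w = (-10, -3, 1) − (-8, -10, -3) = (-2, 7, 4), w · n = 50.
Distance = |w · n| / |n| = |50| / √241 ≈ 3.221.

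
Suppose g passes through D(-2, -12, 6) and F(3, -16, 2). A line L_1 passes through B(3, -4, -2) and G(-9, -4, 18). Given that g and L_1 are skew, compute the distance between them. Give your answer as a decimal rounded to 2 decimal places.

4.04

A direction vector for g is F − D = (5, -4, -4).
A direction vector for L_1 is G − B = (-12, 0, 20).
Common perpendicular direction n = (5, -4, -4) × (-12, 0, 20) = (-80, -52, -48).
With w = (3, -4, -2) − (-2, -12, 6) = (5, 8, -8), w · n = -432.
Distance = |w · n| / |n| = |-432| / √11408 ≈ 4.04.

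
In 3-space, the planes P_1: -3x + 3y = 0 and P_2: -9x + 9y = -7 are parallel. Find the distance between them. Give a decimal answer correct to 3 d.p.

0.550

Rescale P_2 by 1/3: -3x + 3y = -7/3. Then distance = |0 − (-7/3)| / √18 ≈ 0.550.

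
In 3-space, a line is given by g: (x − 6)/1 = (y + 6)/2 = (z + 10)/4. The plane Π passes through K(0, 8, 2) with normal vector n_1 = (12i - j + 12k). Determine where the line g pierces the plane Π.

g has direction (1, 2, 4) through (6, -6, -10).
Π: n_1·r = n_1·K gives 12x - y + 12z = 16.
Substitute r = (6, -6, -10) + t(1, 2, 4) into the plane: -42 + 58t = 16, so t = 1.
Intersection: (6, -6, -10) + 1·(1, 2, 4) = (7, -4, -6).

(7, -4, -6)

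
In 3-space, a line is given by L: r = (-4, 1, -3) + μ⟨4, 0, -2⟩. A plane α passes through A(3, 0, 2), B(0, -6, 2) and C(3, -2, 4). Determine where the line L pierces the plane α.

AB = (-3, -6, 0), AC = (0, -2, 2); a normal to α is AB × AC = (-12, 6, 6).
Using A: α has equation -12x + 6y + 6z = -24.
Substitute r = (-4, 1, -3) + t(4, 0, -2) into the plane: 36 + (-60)t = -24, so t = 1.
Intersection: (-4, 1, -3) + 1·(4, 0, -2) = (0, 1, -5).

(0, 1, -5)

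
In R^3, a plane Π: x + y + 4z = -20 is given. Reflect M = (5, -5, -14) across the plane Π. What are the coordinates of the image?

(9, -1, 2)

λ = (n·M − d)/|n|² = (-56 − (-20))/18 = -2.
Reflection = M − 2λn = (5, -5, -14) − (-4)·(1, 1, 4) = (9, -1, 2).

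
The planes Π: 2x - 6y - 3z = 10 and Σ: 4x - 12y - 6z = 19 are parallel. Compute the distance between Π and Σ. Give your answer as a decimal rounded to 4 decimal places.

Rescale Σ by 1/2: 2x - 6y - 3z = 19/2. Then distance = |10 − (19/2)| / √49 ≈ 0.0714.

0.0714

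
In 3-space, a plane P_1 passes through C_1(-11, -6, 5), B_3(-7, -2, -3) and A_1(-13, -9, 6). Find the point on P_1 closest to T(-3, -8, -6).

(-8, -5, -7)

C_1B_3 = (4, 4, -8), C_1A_1 = (-2, -3, 1); a normal to P_1 is C_1B_3 × C_1A_1 = (-20, 12, -4).
Using C_1: P_1 has equation -20x + 12y - 4z = 128.
Foot = T − λn with λ = (n·T − d)/|n|² = (-12 − 128)/560 = -1/4.
Foot = (-3, -8, -6) − (-1/4)·(-20, 12, -4) = (-8, -5, -7).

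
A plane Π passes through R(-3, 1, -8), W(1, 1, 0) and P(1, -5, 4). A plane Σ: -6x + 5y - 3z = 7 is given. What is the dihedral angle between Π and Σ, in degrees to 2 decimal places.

RW = (4, 0, 8), RP = (4, -6, 12); a normal to Π is RW × RP = (48, -16, -24).
Using R: Π has equation 48x - 16y - 24z = 32.
cos θ = |n₁·n₂| / (|n₁||n₂|) = |-296| / (√3136 · √70).
θ = arccos(0.63176) ≈ 50.82°.

50.82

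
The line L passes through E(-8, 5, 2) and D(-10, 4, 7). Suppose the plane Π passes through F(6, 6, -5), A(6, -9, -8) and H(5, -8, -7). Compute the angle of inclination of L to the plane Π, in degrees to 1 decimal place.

30.5

A direction vector for L is D − E = (-2, -1, 5).
FA = (0, -15, -3), FH = (-1, -14, -2); a normal to Π is FA × FH = (-12, 3, -15).
Using F: Π has equation -12x + 3y - 15z = 21.
sin θ = |n·v| / (|n||v|) = |-54| / (√378 · √30) = 0.50709.
θ ≈ 30.5°.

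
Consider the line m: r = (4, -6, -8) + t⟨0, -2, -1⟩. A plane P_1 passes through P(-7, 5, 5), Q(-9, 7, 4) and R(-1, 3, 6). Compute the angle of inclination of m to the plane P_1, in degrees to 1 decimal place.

53.1

PQ = (-2, 2, -1), PR = (6, -2, 1); a normal to P_1 is PQ × PR = (0, -4, -8).
Using P: P_1 has equation -4y - 8z = -60.
sin θ = |n·v| / (|n||v|) = |16| / (√80 · √5) = 0.80000.
θ ≈ 53.1°.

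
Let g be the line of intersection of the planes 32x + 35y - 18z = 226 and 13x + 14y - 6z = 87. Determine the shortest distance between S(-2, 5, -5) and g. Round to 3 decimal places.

2.715

Direction of g: (32, 35, -18) × (13, 14, -6) = (42, -42, -7).
A point on g: solving the two plane equations with x = 1 gives (1, 4, -3).
Taking (1, 4, -3) on g with direction v = (42, -42, -7): w = S − (1, 4, -3) = (-3, 1, -2), and w × v = (-91, -105, 84).
Distance = |w × v| / |v| = √26362 / √3577 ≈ 2.715.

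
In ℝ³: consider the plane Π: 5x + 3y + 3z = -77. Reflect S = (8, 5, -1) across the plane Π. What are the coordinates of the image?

(-22, -13, -19)

λ = (n·S − d)/|n|² = (52 − (-77))/43 = 3.
Reflection = S − 2λn = (8, 5, -1) − 6·(5, 3, 3) = (-22, -13, -19).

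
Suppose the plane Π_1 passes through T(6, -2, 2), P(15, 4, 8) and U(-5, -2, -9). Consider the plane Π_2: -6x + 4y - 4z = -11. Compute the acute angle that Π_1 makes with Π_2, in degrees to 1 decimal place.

TP = (9, 6, 6), TU = (-11, 0, -11); a normal to Π_1 is TP × TU = (-66, 33, 66).
Using T: Π_1 has equation -66x + 33y + 66z = -330.
cos θ = |n₁·n₂| / (|n₁||n₂|) = |264| / (√9801 · √68).
θ = arccos(0.32338) ≈ 71.1°.

71.1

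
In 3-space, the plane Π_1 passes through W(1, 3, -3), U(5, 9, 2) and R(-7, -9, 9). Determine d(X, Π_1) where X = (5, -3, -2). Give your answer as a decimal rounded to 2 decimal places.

WU = (4, 6, 5), WR = (-8, -12, 12); a normal to Π_1 is WU × WR = (132, -88, 0).
Using W: Π_1 has equation 132x - 88y = -132.
n·X − d = (132)·(5) + (-88)·(-3) + (0)·(-2) − (-132) = 1056; |n| = √25168.
Distance = |1056| / √25168 = 1056/√25168 ≈ 6.66.

6.66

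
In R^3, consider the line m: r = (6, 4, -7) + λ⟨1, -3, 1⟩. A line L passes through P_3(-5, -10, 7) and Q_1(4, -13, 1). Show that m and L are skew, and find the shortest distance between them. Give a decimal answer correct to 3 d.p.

2.979

A direction vector for L is Q_1 − P_3 = (9, -3, -6).
Common perpendicular direction n = (1, -3, 1) × (9, -3, -6) = (21, 15, 24).
With w = (-5, -10, 7) − (6, 4, -7) = (-11, -14, 14), w · n = -105.
Since n ≠ 0 the lines are not parallel, and w · n = -105 ≠ 0 so they do not intersect; hence they are skew.
Distance = |w · n| / |n| = |-105| / √1242 ≈ 2.979.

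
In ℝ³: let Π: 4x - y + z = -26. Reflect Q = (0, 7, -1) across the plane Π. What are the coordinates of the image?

λ = (n·Q − d)/|n|² = (-8 − (-26))/18 = 1.
Reflection = Q − 2λn = (0, 7, -1) − 2·(4, -1, 1) = (-8, 9, -3).

(-8, 9, -3)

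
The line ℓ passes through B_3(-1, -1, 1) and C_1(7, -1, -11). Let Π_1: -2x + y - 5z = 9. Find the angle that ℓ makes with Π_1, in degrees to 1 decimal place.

A direction vector for ℓ is C_1 − B_3 = (8, 0, -12).
sin θ = |n·v| / (|n||v|) = |44| / (√30 · √208) = 0.55701.
θ ≈ 33.8°.

33.8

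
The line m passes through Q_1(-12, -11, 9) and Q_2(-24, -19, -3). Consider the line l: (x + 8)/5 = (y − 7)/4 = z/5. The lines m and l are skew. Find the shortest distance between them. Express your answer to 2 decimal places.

A direction vector for m is Q_2 − Q_1 = (-12, -8, -12).
l has direction (5, 4, 5) through (-8, 7, 0).
Common perpendicular direction n = (-12, -8, -12) × (5, 4, 5) = (8, 0, -8).
With w = (-8, 7, 0) − (-12, -11, 9) = (4, 18, -9), w · n = 104.
Distance = |w · n| / |n| = |104| / √128 ≈ 9.19.

9.19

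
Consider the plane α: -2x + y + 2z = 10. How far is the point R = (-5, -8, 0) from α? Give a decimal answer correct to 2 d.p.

n·R − d = (-2)·(-5) + (1)·(-8) + (2)·(0) − 10 = -8; |n| = √9.
Distance = |-8| / √9 = 8/√9 ≈ 2.67.

2.67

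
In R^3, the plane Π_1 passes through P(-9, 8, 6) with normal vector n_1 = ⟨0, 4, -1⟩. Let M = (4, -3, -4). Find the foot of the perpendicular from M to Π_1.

Π_1: n_1·r = n_1·P gives 4y - z = 26.
Foot = M − λn with λ = (n·M − d)/|n|² = (-8 − 26)/17 = -2.
Foot = (4, -3, -4) − (-2)·(0, 4, -1) = (4, 5, -6).

(4, 5, -6)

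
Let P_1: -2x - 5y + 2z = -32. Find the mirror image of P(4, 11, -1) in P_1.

(0, 1, 3)

λ = (n·P − d)/|n|² = (-65 − (-32))/33 = -1.
Reflection = P − 2λn = (4, 11, -1) − (-2)·(-2, -5, 2) = (0, 1, 3).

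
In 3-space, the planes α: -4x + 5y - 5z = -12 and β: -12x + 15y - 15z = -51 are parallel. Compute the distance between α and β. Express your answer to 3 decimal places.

Rescale β by 1/3: -4x + 5y - 5z = -17. Then distance = |-12 − (-17)| / √66 ≈ 0.615.

0.615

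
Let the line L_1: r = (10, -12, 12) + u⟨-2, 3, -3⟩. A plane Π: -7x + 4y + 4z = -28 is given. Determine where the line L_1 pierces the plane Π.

(4, -3, 3)

Substitute r = (10, -12, 12) + t(-2, 3, -3) into the plane: -70 + 14t = -28, so t = 3.
Intersection: (10, -12, 12) + 3·(-2, 3, -3) = (4, -3, 3).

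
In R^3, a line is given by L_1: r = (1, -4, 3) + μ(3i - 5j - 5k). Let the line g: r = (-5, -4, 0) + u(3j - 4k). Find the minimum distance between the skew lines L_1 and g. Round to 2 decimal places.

6.22

Common perpendicular direction n = (3, -5, -5) × (0, 3, -4) = (35, 12, 9).
With w = (-5, -4, 0) − (1, -4, 3) = (-6, 0, -3), w · n = -237.
Distance = |w · n| / |n| = |-237| / √1450 ≈ 6.22.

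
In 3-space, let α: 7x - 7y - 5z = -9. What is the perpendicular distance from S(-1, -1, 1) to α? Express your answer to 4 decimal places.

n·S − d = (7)·(-1) + (-7)·(-1) + (-5)·(1) − (-9) = 4; |n| = √123.
Distance = |4| / √123 = 4/√123 ≈ 0.3607.

0.3607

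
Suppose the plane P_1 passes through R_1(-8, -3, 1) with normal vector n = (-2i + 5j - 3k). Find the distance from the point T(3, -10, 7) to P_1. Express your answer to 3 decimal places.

P_1: n·r = n·R_1 gives -2x + 5y - 3z = -2.
n·T − d = (-2)·(3) + (5)·(-10) + (-3)·(7) − (-2) = -75; |n| = √38.
Distance = |-75| / √38 = 75/√38 ≈ 12.167.

12.167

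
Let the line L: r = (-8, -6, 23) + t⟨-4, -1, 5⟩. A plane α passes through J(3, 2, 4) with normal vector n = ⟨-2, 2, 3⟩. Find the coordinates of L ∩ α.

(4, -3, 8)

α: n·r = n·J gives -2x + 2y + 3z = 10.
Substitute r = (-8, -6, 23) + t(-4, -1, 5) into the plane: 73 + 21t = 10, so t = -3.
Intersection: (-8, -6, 23) + (-3)·(-4, -1, 5) = (4, -3, 8).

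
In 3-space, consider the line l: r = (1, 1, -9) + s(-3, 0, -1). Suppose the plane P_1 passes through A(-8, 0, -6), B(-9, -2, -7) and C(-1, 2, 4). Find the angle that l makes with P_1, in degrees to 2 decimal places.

37.45

AB = (-1, -2, -1), AC = (7, 2, 10); a normal to P_1 is AB × AC = (-18, 3, 12).
Using A: P_1 has equation -18x + 3y + 12z = 72.
sin θ = |n·v| / (|n||v|) = |42| / (√477 · √10) = 0.60812.
θ ≈ 37.45°.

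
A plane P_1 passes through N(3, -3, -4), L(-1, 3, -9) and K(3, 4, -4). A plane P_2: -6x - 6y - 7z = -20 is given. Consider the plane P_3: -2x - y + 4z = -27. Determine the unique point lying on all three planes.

NL = (-4, 6, -5), NK = (0, 7, 0); a normal to P_1 is NL × NK = (35, 0, -28).
Using N: P_1 has equation 35x - 28z = 217.
Solving the 3×3 linear system 35x - 28z = 217, -6x - 6y - 7z = -20, -2x - y + 4z = -27 (e.g. by elimination or Cramer's rule, determinant = -917) gives (3, 5, -4).

(3, 5, -4)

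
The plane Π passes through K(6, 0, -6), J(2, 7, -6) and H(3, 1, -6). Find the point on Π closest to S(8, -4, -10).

KJ = (-4, 7, 0), KH = (-3, 1, 0); a normal to Π is KJ × KH = (0, 0, 17).
Using K: Π has equation 17z = -102.
Foot = S − λn with λ = (n·S − d)/|n|² = (-170 − (-102))/289 = -4/17.
Foot = (8, -4, -10) − (-4/17)·(0, 0, 17) = (8, -4, -6).

(8, -4, -6)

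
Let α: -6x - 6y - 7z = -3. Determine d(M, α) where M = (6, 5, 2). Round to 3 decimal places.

n·M − d = (-6)·(6) + (-6)·(5) + (-7)·(2) − (-3) = -77; |n| = √121.
Distance = |-77| / √121 = 77/√121 ≈ 7.000.

7.000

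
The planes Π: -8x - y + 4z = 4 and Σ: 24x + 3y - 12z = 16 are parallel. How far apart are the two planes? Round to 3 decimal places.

1.037

Rescale Σ by 1/(-3): -8x - y + 4z = -16/3. Then distance = |4 − (-16/3)| / √81 ≈ 1.037.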